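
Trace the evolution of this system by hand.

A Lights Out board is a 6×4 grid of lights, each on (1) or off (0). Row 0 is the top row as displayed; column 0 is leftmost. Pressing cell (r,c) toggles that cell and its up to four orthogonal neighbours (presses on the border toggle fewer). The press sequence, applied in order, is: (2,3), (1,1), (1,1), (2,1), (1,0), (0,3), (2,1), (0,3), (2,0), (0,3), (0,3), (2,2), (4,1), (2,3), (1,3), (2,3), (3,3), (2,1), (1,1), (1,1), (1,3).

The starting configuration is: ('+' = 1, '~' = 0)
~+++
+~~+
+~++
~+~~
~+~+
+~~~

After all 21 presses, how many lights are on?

13

step 0: ~+++
+~~+
+~++
~+~~
~+~+
+~~~
step 1: ~+++
+~~~
+~~~
~+~+
~+~+
+~~~
step 2: ~~++
~++~
++~~
~+~+
~+~+
+~~~
step 3: ~+++
+~~~
+~~~
~+~+
~+~+
+~~~
step 4: ~+++
++~~
~++~
~~~+
~+~+
+~~~
step 5: ++++
~~~~
+++~
~~~+
~+~+
+~~~
step 6: ++~~
~~~+
+++~
~~~+
~+~+
+~~~
step 7: ++~~
~+~+
~~~~
~+~+
~+~+
+~~~
step 8: ++++
~+~~
~~~~
~+~+
~+~+
+~~~
step 9: ++++
++~~
++~~
++~+
~+~+
+~~~
step 10: ++~~
++~+
++~~
++~+
~+~+
+~~~
step 11: ++++
++~~
++~~
++~+
~+~+
+~~~
step 12: ++++
+++~
+~++
++++
~+~+
+~~~
step 13: ++++
+++~
+~++
+~++
+~++
++~~
step 14: ++++
++++
+~~~
+~+~
+~++
++~~
step 15: +++~
++~~
+~~+
+~+~
+~++
++~~
step 16: +++~
++~+
+~+~
+~++
+~++
++~~
step 17: +++~
++~+
+~++
+~~~
+~+~
++~~
step 18: +++~
+~~+
~+~+
++~~
+~+~
++~~
step 19: +~+~
~+++
~~~+
++~~
+~+~
++~~
step 20: +++~
+~~+
~+~+
++~~
+~+~
++~~
step 21: ++++
+~+~
~+~~
++~~
+~+~
++~~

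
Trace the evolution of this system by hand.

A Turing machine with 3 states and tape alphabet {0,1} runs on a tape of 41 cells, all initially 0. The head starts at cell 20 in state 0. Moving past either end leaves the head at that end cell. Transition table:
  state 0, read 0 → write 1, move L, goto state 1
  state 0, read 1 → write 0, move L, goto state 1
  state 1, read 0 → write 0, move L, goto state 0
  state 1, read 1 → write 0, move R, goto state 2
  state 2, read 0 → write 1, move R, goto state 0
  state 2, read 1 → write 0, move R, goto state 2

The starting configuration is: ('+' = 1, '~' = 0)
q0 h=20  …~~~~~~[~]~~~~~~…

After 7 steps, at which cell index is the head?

13

t=0: q0 h=20  …~~~~~~[~]~~~~~~…
t=1: q1 h=19  …~~~~~~[~]+~~~~~…
t=2: q0 h=18  …~~~~~~[~]~+~~~~…
t=3: q1 h=17  …~~~~~~[~]+~+~~~…
t=4: q0 h=16  …~~~~~~[~]~+~+~~…
t=5: q1 h=15  …~~~~~~[~]+~+~+~…
t=6: q0 h=14  …~~~~~~[~]~+~+~+…
t=7: q1 h=13  …~~~~~~[~]+~+~+~…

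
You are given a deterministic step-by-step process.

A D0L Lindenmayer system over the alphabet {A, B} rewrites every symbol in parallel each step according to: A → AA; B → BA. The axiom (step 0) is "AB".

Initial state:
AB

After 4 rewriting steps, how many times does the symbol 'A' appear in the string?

31

k=0  AB
k=1  AABA
k=2  AAAABAAA
k=3  AAAAAAAABAAAAAAA
k=4  AAAAAAAAAAAAAAAABAAAAAAAAAAAAAAA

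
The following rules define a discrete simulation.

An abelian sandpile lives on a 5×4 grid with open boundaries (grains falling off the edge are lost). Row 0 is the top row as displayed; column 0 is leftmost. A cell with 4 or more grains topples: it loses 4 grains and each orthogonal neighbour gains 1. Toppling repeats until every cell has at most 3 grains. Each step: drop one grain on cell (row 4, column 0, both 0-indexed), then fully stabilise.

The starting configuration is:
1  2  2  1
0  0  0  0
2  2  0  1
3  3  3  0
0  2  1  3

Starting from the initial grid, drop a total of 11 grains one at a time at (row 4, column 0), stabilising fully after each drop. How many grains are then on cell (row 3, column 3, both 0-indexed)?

1

step 0: 1  2  2  1
0  0  0  0
2  2  0  1
3  3  3  0
0  2  1  3
step 1: 1  2  2  1
0  0  0  0
2  2  0  1
3  3  3  0
1  2  1  3
step 2: 1  2  2  1
0  0  0  0
2  2  0  1
3  3  3  0
2  2  1  3
step 3: 1  2  2  1
0  0  0  0
2  2  0  1
3  3  3  0
3  2  1  3
step 4: 1  2  2  1
0  0  0  0
3  3  1  1
1  2  0  1
2  0  3  3
step 5: 1  2  2  1
0  0  0  0
3  3  1  1
1  2  0  1
3  0  3  3
step 6: 1  2  2  1
0  0  0  0
3  3  1  1
2  2  0  1
0  1  3  3
step 7: 1  2  2  1
0  0  0  0
3  3  1  1
2  2  0  1
1  1  3  3
step 8: 1  2  2  1
0  0  0  0
3  3  1  1
2  2  0  1
2  1  3  3
step 9: 1  2  2  1
0  0  0  0
3  3  1  1
2  2  0  1
3  1  3  3
step 10: 1  2  2  1
0  0  0  0
3  3  1  1
3  2  0  1
0  2  3  3
step 11: 1  2  2  1
0  0  0  0
3  3  1  1
3  2  0  1
1  2  3  3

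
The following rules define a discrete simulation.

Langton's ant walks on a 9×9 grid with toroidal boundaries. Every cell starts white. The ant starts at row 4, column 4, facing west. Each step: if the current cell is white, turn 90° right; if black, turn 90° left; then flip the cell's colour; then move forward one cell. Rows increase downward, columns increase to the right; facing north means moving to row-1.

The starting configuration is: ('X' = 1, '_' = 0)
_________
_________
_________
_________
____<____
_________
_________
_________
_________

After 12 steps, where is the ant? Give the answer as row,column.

6,4

0) _________
_________
_________
_________
____<____
_________
_________
_________
_________
1) _________
_________
_________
____^____
____X____
_________
_________
_________
_________
2) _________
_________
_________
____X>___
____X____
_________
_________
_________
_________
3) _________
_________
_________
____XX___
____Xv___
_________
_________
_________
_________
4) _________
_________
_________
____XX___
____<X___
_________
_________
_________
_________
5) _________
_________
_________
____XX___
_____X___
____v____
_________
_________
_________
6) _________
_________
_________
____XX___
_____X___
___<X____
_________
_________
_________
7) _________
_________
_________
____XX___
___^_X___
___XX____
_________
_________
_________
8) _________
_________
_________
____XX___
___X>X___
___XX____
_________
_________
_________
9) _________
_________
_________
____XX___
___XXX___
___Xv____
_________
_________
_________
10) _________
_________
_________
____XX___
___XXX___
___X_>___
_________
_________
_________
11) _________
_________
_________
____XX___
___XXX___
___X_X___
_____v___
_________
_________
12) _________
_________
_________
____XX___
___XXX___
___X_X___
____<X___
_________
_________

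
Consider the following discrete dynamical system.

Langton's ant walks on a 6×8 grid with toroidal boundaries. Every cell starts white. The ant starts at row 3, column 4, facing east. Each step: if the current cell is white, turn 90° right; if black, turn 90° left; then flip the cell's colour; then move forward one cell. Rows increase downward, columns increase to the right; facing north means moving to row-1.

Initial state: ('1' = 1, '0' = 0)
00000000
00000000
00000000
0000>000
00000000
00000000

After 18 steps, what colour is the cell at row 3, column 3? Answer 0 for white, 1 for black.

[0] 00000000
00000000
00000000
0000>000
00000000
00000000
[1] 00000000
00000000
00000000
00001000
0000v000
00000000
[2] 00000000
00000000
00000000
00001000
000<1000
00000000
[3] 00000000
00000000
00000000
000^1000
00011000
00000000
[4] 00000000
00000000
00000000
0001>000
00011000
00000000
[5] 00000000
00000000
0000^000
00010000
00011000
00000000
[6] 00000000
00000000
00001>00
00010000
00011000
00000000
[7] 00000000
00000000
00001100
00010v00
00011000
00000000
[8] 00000000
00000000
00001100
0001<100
00011000
00000000
[9] 00000000
00000000
0000^100
00011100
00011000
00000000
[10] 00000000
00000000
000<0100
00011100
00011000
00000000
[11] 00000000
000^0000
00010100
00011100
00011000
00000000
[12] 00000000
0001>000
00010100
00011100
00011000
00000000
[13] 00000000
00011000
0001v100
00011100
00011000
00000000
[14] 00000000
00011000
000<1100
00011100
00011000
00000000
[15] 00000000
00011000
00001100
000v1100
00011000
00000000
[16] 00000000
00011000
00001100
0000>100
00011000
00000000
[17] 00000000
00011000
0000^100
00000100
00011000
00000000
[18] 00000000
00011000
000<0100
00000100
00011000
00000000

0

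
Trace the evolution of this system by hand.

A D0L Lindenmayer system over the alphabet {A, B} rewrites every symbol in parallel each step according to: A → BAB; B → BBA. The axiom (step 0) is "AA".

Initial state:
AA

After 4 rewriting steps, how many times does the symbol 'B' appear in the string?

k=0  AA
k=1  BABBAB
k=2  BBABABBBABBABABBBA
k=3  BBABBABABBBABABBBABBABBABABBBABBABABBBABABBBABBABBABAB
k=4  BBABBABABBBABBABABBBABABBBABBABBABABBBABABBBABBABBABABBBAB…BBBABBABBABABBBABABBBABBABBABABBBABBABABBBABBABABBBABABBBA  (len 162)

108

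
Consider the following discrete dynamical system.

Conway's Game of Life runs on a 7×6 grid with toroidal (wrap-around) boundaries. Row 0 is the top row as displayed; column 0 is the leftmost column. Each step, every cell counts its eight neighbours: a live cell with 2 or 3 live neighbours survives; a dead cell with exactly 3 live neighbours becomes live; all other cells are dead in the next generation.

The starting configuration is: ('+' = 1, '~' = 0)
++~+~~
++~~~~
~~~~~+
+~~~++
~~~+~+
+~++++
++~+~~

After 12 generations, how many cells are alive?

2

0) ++~+~~
++~~~~
~~~~~+
+~~~++
~~~+~+
+~++++
++~+~~
1) ~~~~~+
~++~~+
~+~~+~
+~~~~~
~++~~~
~~~~~~
~~~~~~
2) +~~~~~
~++~++
~++~~+
+~+~~~
~+~~~~
~~~~~~
~~~~~~
3) ++~~~+
~~++++
~~~~++
+~+~~~
~+~~~~
~~~~~~
~~~~~~
4) ++++~+
~+++~~
+++~~~
++~~~+
~+~~~~
~~~~~~
+~~~~~
5) ~~~+++
~~~~++
~~~+~+
~~~~~+
~+~~~~
~~~~~~
+~+~~+
6) ~~~+~~
+~~~~~
+~~~~+
+~~~+~
~~~~~~
++~~~~
+~~+~+
7) +~~~++
+~~~~+
++~~~~
+~~~~~
++~~~+
++~~~+
+++~++
8) ~~~+~~
~~~~+~
~+~~~~
~~~~~~
~~~~~~
~~~~~~
~~++~~
9) ~~+++~
~~~~~~
~~~~~~
~~~~~~
~~~~~~
~~~~~~
~~++~~
10) ~~+~+~
~~~+~~
~~~~~~
~~~~~~
~~~~~~
~~~~~~
~~+~+~
11) ~~+~+~
~~~+~~
~~~~~~
~~~~~~
~~~~~~
~~~~~~
~~~~~~
12) ~~~+~~
~~~+~~
~~~~~~
~~~~~~
~~~~~~
~~~~~~
~~~~~~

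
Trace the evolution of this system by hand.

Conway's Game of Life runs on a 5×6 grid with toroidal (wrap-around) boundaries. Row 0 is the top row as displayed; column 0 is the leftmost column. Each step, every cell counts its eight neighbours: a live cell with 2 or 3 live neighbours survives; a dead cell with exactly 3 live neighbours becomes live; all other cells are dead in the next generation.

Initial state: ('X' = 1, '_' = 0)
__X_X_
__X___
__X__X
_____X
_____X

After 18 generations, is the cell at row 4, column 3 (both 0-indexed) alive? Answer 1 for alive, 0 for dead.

k=0  __X_X_
__X___
__X__X
_____X
_____X
k=1  ___X__
_XX___
______
X___XX
____XX
k=2  __XXX_
__X___
XX___X
X___X_
X__X__
k=3  _XX_X_
X_X_XX
XX___X
____X_
_XX___
k=4  ____X_
__X_X_
_X_X__
__X__X
_XX___
k=5  _XX___
__X_X_
_X_XX_
X__X__
_XXX__
k=6  ______
____X_
_X__XX
X_____
X__X__
k=7  ______
____XX
X___XX
XX__X_
______
k=8  ______
X___X_
_X_X__
XX__X_
______
k=9  ______
______
_XXXX_
XXX___
______
k=10  ______
__XX__
X__X__
X_____
_X____
k=11  __X___
__XX__
_XXX__
XX____
______
k=12  __XX__
______
X__X__
XX____
_X____
k=13  __X___
__XX__
XX____
XXX___
XX____
k=14  __XX__
__XX__
X__X__
__X__X
X_____
k=15  _XXX__
_X__X_
_X_XX_
XX___X
_XXX__
k=16  X___X_
XX__X_
_X_XX_
_____X
___XX_
k=17  XX__X_
XXX_X_
_XXXX_
__X__X
___XX_
k=18  X___X_
____X_
____X_
_X___X
XXXXX_

1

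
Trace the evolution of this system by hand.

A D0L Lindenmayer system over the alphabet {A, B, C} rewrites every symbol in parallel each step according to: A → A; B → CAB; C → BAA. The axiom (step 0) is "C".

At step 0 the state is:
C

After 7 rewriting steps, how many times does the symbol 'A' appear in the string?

[0] C
[1] BAA
[2] CABAA
[3] BAAACABAA
[4] CABAAABAAACABAA
[5] BAAACABAAACABAAABAAACABAA
[6] CABAAABAAACABAAABAAACABAAACABAAABAAACABAA
[7] BAAACABAAACABAAABAAACABAAACABAAABAAACABAAABAAACABAAACABAAABAAACABAA

46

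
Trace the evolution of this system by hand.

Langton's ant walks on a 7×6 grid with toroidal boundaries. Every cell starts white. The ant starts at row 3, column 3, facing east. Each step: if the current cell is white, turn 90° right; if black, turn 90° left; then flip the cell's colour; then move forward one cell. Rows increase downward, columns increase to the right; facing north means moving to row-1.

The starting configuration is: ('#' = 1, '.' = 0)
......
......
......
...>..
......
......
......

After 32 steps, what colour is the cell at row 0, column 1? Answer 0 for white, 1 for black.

1

[0] ......
......
......
...>..
......
......
......
[1] ......
......
......
...#..
...v..
......
......
[2] ......
......
......
...#..
..<#..
......
......
[3] ......
......
......
..^#..
..##..
......
......
[4] ......
......
......
..#>..
..##..
......
......
[5] ......
......
...^..
..#...
..##..
......
......
[6] ......
......
...#>.
..#...
..##..
......
......
[7] ......
......
...##.
..#.v.
..##..
......
......
[8] ......
......
...##.
..#<#.
..##..
......
......
[9] ......
......
...^#.
..###.
..##..
......
......
[10] ......
......
..<.#.
..###.
..##..
......
......
[11] ......
..^...
..#.#.
..###.
..##..
......
......
[12] ......
..#>..
..#.#.
..###.
..##..
......
......
[13] ......
..##..
..#v#.
..###.
..##..
......
......
[14] ......
..##..
..<##.
..###.
..##..
......
......
[15] ......
..##..
...##.
..v##.
..##..
......
......
[16] ......
..##..
...##.
...>#.
..##..
......
......
[17] ......
..##..
...^#.
....#.
..##..
......
......
[18] ......
..##..
..<.#.
....#.
..##..
......
......
[19] ......
..^#..
..#.#.
....#.
..##..
......
......
[20] ......
.<.#..
..#.#.
....#.
..##..
......
......
[21] .^....
.#.#..
..#.#.
....#.
..##..
......
......
[22] .#>...
.#.#..
..#.#.
....#.
..##..
......
......
[23] .##...
.#v#..
..#.#.
....#.
..##..
......
......
[24] .##...
.<##..
..#.#.
....#.
..##..
......
......
[25] .##...
..##..
.v#.#.
....#.
..##..
......
......
[26] .##...
..##..
<##.#.
....#.
..##..
......
......
[27] .##...
^.##..
###.#.
....#.
..##..
......
......
[28] .##...
#>##..
###.#.
....#.
..##..
......
......
[29] .##...
####..
#v#.#.
....#.
..##..
......
......
[30] .##...
####..
#.>.#.
....#.
..##..
......
......
[31] .##...
##^#..
#...#.
....#.
..##..
......
......
[32] .##...
#<.#..
#...#.
....#.
..##..
......
......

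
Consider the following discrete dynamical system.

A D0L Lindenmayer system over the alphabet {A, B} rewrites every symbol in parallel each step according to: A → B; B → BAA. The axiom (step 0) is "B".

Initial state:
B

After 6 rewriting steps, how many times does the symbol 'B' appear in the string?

[0] B
[1] BAA
[2] BAABB
[3] BAABBBAABAA
[4] BAABBBAABAABAABBBAABB
[5] BAABBBAABAABAABBBAABBBAABBBAABAABAABBBAABAA
[6] BAABBBAABAABAABBBAABBBAABBBAABAABAABBBAABAABAABBBAABAABAABBBAABBBAABBBAABAABAABBBAABB

43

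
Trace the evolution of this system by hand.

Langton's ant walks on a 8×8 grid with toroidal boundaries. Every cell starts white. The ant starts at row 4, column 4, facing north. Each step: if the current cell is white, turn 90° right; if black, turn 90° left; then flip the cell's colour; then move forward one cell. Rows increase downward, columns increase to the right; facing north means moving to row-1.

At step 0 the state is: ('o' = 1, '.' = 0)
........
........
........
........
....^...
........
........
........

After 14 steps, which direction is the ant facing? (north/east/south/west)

south

gen 0: ........
........
........
........
....^...
........
........
........
gen 1: ........
........
........
........
....o>..
........
........
........
gen 2: ........
........
........
........
....oo..
.....v..
........
........
gen 3: ........
........
........
........
....oo..
....<o..
........
........
gen 4: ........
........
........
........
....^o..
....oo..
........
........
gen 5: ........
........
........
........
...<.o..
....oo..
........
........
gen 6: ........
........
........
...^....
...o.o..
....oo..
........
........
gen 7: ........
........
........
...o>...
...o.o..
....oo..
........
........
gen 8: ........
........
........
...oo...
...ovo..
....oo..
........
........
gen 9: ........
........
........
...oo...
...<oo..
....oo..
........
........
gen 10: ........
........
........
...oo...
....oo..
...voo..
........
........
gen 11: ........
........
........
...oo...
....oo..
..<ooo..
........
........
gen 12: ........
........
........
...oo...
..^.oo..
..oooo..
........
........
gen 13: ........
........
........
...oo...
..o>oo..
..oooo..
........
........
gen 14: ........
........
........
...oo...
..oooo..
..ovoo..
........
........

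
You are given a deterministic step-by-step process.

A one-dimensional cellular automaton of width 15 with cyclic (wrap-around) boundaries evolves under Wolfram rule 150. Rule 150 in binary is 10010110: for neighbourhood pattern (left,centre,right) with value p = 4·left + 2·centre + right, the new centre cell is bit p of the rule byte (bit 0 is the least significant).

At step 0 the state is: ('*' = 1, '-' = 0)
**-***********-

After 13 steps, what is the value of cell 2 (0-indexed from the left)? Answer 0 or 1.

step 0: **-***********-
step 1: ----*********--
step 2: ---*-*******-*-
step 3: --**--*****--**
step 4: **--**-***-**--
step 5: --**----*----**
step 6: **--*--***--*--
step 7: --*****-*-*****
step 8: **-***--*--***-
step 9: ----*-*****-*--
step 10: ---**--***--**-
step 11: --*--**-*-**--*
step 12: *****---*---***
step 13: ****-*-***-*-**

1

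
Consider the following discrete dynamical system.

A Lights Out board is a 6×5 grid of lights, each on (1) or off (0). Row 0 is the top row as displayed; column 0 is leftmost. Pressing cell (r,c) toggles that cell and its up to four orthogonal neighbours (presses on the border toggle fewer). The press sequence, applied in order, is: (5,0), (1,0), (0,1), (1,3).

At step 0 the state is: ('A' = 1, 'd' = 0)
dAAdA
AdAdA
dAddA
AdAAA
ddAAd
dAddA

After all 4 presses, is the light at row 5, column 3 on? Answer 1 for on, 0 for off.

0) dAAdA
AdAdA
dAddA
AdAAA
ddAAd
dAddA
1) dAAdA
AdAdA
dAddA
AdAAA
AdAAd
AdddA
2) AAAdA
dAAdA
AAddA
AdAAA
AdAAd
AdddA
3) ddddA
ddAdA
AAddA
AdAAA
AdAAd
AdddA
4) dddAA
dddAd
AAdAA
AdAAA
AdAAd
AdddA

0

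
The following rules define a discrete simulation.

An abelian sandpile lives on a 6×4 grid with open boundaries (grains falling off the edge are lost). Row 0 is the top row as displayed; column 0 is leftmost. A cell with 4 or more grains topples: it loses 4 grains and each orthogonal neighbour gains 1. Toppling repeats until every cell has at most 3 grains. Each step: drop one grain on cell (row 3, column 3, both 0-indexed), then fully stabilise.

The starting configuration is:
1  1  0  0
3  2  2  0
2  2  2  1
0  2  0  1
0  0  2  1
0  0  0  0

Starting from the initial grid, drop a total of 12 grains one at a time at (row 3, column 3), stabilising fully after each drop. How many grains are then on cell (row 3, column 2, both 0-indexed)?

3

[0] 1  1  0  0
3  2  2  0
2  2  2  1
0  2  0  1
0  0  2  1
0  0  0  0
[1] 1  1  0  0
3  2  2  0
2  2  2  1
0  2  0  2
0  0  2  1
0  0  0  0
[2] 1  1  0  0
3  2  2  0
2  2  2  1
0  2  0  3
0  0  2  1
0  0  0  0
[3] 1  1  0  0
3  2  2  0
2  2  2  2
0  2  1  0
0  0  2  2
0  0  0  0
[4] 1  1  0  0
3  2  2  0
2  2  2  2
0  2  1  1
0  0  2  2
0  0  0  0
[5] 1  1  0  0
3  2  2  0
2  2  2  2
0  2  1  2
0  0  2  2
0  0  0  0
[6] 1  1  0  0
3  2  2  0
2  2  2  2
0  2  1  3
0  0  2  2
0  0  0  0
[7] 1  1  0  0
3  2  2  0
2  2  2  3
0  2  2  0
0  0  2  3
0  0  0  0
[8] 1  1  0  0
3  2  2  0
2  2  2  3
0  2  2  1
0  0  2  3
0  0  0  0
[9] 1  1  0  0
3  2  2  0
2  2  2  3
0  2  2  2
0  0  2  3
0  0  0  0
[10] 1  1  0  0
3  2  2  0
2  2  2  3
0  2  2  3
0  0  2  3
0  0  0  0
[11] 1  1  0  0
3  2  2  1
2  2  3  0
0  2  3  2
0  0  3  0
0  0  0  1
[12] 1  1  0  0
3  2  2  1
2  2  3  0
0  2  3  3
0  0  3  0
0  0  0  1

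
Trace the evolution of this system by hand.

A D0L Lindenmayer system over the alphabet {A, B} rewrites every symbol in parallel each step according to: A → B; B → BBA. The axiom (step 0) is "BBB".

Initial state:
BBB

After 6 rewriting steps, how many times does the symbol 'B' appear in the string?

507

k=0  BBB
k=1  BBABBABBA
k=2  BBABBABBBABBABBBABBAB
k=3  BBABBABBBABBABBBABBABBABBBABBABBBABBABBABBBABBABBBA
k=4  BBABBABBBABBABBBABBABBABBBABBABBBABBABBABBBABBABBBABBABBBA…BBABBABBBABBABBABBBABBABBBABBABBBABBABBABBBABBABBBABBABBAB  (len 123)
k=5  BBABBABBBABBABBBABBABBABBBABBABBBABBABBABBBABBABBBABBABBBA…BBABBABBBABBABBBABBABBABBBABBABBBABBABBABBBABBABBBABBABBBA  (len 297)
k=6  BBABBABBBABBABBBABBABBABBBABBABBBABBABBABBBABBABBBABBABBBA…BBABBABBBABBABBBABBABBABBBABBABBBABBABBABBBABBABBBABBABBAB  (len 717)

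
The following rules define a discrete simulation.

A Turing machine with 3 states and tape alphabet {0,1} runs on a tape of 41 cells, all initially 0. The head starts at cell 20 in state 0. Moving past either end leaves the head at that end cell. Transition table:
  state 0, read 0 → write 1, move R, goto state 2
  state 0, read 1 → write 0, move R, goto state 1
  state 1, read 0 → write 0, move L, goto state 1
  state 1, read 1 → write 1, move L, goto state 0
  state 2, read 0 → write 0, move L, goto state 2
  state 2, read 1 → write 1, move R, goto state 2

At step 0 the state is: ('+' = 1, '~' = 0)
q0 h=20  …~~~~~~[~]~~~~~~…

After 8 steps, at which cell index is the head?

t=0: q0 h=20  …~~~~~~[~]~~~~~~…
t=1: q2 h=21  …~~~~~+[~]~~~~~~…
t=2: q2 h=20  …~~~~~~[+]~~~~~~…
t=3: q2 h=21  …~~~~~+[~]~~~~~~…
t=4: q2 h=20  …~~~~~~[+]~~~~~~…
t=5: q2 h=21  …~~~~~+[~]~~~~~~…
t=6: q2 h=20  …~~~~~~[+]~~~~~~…
t=7: q2 h=21  …~~~~~+[~]~~~~~~…
t=8: q2 h=20  …~~~~~~[+]~~~~~~…

20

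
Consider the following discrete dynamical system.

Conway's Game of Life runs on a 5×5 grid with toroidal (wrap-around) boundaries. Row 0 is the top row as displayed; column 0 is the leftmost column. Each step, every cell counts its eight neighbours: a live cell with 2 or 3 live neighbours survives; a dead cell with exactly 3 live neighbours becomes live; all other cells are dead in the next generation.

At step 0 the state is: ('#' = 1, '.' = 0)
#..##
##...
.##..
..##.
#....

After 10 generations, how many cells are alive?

4

t=0: #..##
##...
.##..
..##.
#....
t=1: .....
...#.
#..#.
..##.
###..
t=2: .##..
....#
...#.
#..#.
.###.
t=3: ##...
..##.
...#.
.#.#.
#..##
t=4: ##...
.####
...##
#..#.
...#.
t=5: ##...
.#...
.#...
..##.
###..
t=6: .....
.##..
.#...
#..#.
#..##
t=7: #####
.##..
##...
####.
#..#.
t=8: .....
.....
...##
...#.
.....
t=9: .....
.....
...##
...##
.....
t=10: .....
.....
...##
...##
.....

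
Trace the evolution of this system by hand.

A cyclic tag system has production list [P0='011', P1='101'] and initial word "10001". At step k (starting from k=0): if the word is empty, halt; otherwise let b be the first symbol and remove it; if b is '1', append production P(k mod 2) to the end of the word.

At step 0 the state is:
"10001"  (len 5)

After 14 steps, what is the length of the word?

0) "10001"  (len 5)
1) "0001011"  (len 7)
2) "001011"  (len 6)
3) "01011"  (len 5)
4) "1011"  (len 4)
5) "011011"  (len 6)
6) "11011"  (len 5)
7) "1011011"  (len 7)
8) "011011101"  (len 9)
9) "11011101"  (len 8)
10) "1011101101"  (len 10)
11) "011101101011"  (len 12)
12) "11101101011"  (len 11)
13) "1101101011011"  (len 13)
14) "101101011011101"  (len 15)

15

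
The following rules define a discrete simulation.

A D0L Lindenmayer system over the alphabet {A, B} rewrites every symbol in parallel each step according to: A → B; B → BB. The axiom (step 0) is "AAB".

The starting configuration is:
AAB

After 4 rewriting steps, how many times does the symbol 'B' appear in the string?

gen 0: AAB
gen 1: BBBB
gen 2: BBBBBBBB
gen 3: BBBBBBBBBBBBBBBB
gen 4: BBBBBBBBBBBBBBBBBBBBBBBBBBBBBBBB

32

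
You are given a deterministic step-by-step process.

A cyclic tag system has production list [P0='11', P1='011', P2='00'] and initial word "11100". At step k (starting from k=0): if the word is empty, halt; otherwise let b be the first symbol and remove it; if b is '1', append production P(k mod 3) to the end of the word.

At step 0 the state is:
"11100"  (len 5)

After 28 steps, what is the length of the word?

step 0: "11100"  (len 5)
step 1: "110011"  (len 6)
step 2: "10011011"  (len 8)
step 3: "001101100"  (len 9)
step 4: "01101100"  (len 8)
step 5: "1101100"  (len 7)
step 6: "10110000"  (len 8)
step 7: "011000011"  (len 9)
step 8: "11000011"  (len 8)
step 9: "100001100"  (len 9)
step 10: "0000110011"  (len 10)
step 11: "000110011"  (len 9)
step 12: "00110011"  (len 8)
step 13: "0110011"  (len 7)
step 14: "110011"  (len 6)
step 15: "1001100"  (len 7)
step 16: "00110011"  (len 8)
step 17: "0110011"  (len 7)
step 18: "110011"  (len 6)
step 19: "1001111"  (len 7)
step 20: "001111011"  (len 9)
step 21: "01111011"  (len 8)
step 22: "1111011"  (len 7)
step 23: "111011011"  (len 9)
step 24: "1101101100"  (len 10)
step 25: "10110110011"  (len 11)
step 26: "0110110011011"  (len 13)
step 27: "110110011011"  (len 12)
step 28: "1011001101111"  (len 13)

13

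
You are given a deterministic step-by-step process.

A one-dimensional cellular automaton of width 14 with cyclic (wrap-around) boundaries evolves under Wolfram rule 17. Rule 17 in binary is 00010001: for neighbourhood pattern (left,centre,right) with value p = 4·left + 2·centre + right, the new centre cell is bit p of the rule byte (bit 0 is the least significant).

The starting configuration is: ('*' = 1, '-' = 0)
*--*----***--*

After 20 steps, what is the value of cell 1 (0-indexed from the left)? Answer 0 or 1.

0) *--*----***--*
1) -*--***----*--
2) --*----***--**
3) *--***----*---
4) -*----***--**-
5) --***----*---*
6) *----***--**--
7) -***----*---*-
8) ----***--**--*
9) ***----*---*--
10) ---***--**--*-
11) **----*---*--*
12) --***--**--*--
13) *----*---*--**
14) -***--**--*---
15) ----*---*--***
16) ***--**--*----
17) ---*---*--***-
18) **--**--*----*
19) --*---*--***--
20) *--**--*----**

0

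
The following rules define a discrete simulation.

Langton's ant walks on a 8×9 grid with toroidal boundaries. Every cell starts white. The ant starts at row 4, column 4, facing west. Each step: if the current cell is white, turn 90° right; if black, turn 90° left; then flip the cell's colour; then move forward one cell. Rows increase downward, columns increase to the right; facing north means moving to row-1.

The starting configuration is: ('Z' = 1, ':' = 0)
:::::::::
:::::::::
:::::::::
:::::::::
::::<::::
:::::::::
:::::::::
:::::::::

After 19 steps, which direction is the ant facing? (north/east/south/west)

step 0: :::::::::
:::::::::
:::::::::
:::::::::
::::<::::
:::::::::
:::::::::
:::::::::
step 1: :::::::::
:::::::::
:::::::::
::::^::::
::::Z::::
:::::::::
:::::::::
:::::::::
step 2: :::::::::
:::::::::
:::::::::
::::Z>:::
::::Z::::
:::::::::
:::::::::
:::::::::
step 3: :::::::::
:::::::::
:::::::::
::::ZZ:::
::::Zv:::
:::::::::
:::::::::
:::::::::
step 4: :::::::::
:::::::::
:::::::::
::::ZZ:::
::::<Z:::
:::::::::
:::::::::
:::::::::
step 5: :::::::::
:::::::::
:::::::::
::::ZZ:::
:::::Z:::
::::v::::
:::::::::
:::::::::
step 6: :::::::::
:::::::::
:::::::::
::::ZZ:::
:::::Z:::
:::<Z::::
:::::::::
:::::::::
step 7: :::::::::
:::::::::
:::::::::
::::ZZ:::
:::^:Z:::
:::ZZ::::
:::::::::
:::::::::
step 8: :::::::::
:::::::::
:::::::::
::::ZZ:::
:::Z>Z:::
:::ZZ::::
:::::::::
:::::::::
step 9: :::::::::
:::::::::
:::::::::
::::ZZ:::
:::ZZZ:::
:::Zv::::
:::::::::
:::::::::
step 10: :::::::::
:::::::::
:::::::::
::::ZZ:::
:::ZZZ:::
:::Z:>:::
:::::::::
:::::::::
step 11: :::::::::
:::::::::
:::::::::
::::ZZ:::
:::ZZZ:::
:::Z:Z:::
:::::v:::
:::::::::
step 12: :::::::::
:::::::::
:::::::::
::::ZZ:::
:::ZZZ:::
:::Z:Z:::
::::<Z:::
:::::::::
step 13: :::::::::
:::::::::
:::::::::
::::ZZ:::
:::ZZZ:::
:::Z^Z:::
::::ZZ:::
:::::::::
step 14: :::::::::
:::::::::
:::::::::
::::ZZ:::
:::ZZZ:::
:::ZZ>:::
::::ZZ:::
:::::::::
step 15: :::::::::
:::::::::
:::::::::
::::ZZ:::
:::ZZ^:::
:::ZZ::::
::::ZZ:::
:::::::::
step 16: :::::::::
:::::::::
:::::::::
::::ZZ:::
:::Z<::::
:::ZZ::::
::::ZZ:::
:::::::::
step 17: :::::::::
:::::::::
:::::::::
::::ZZ:::
:::Z:::::
:::Zv::::
::::ZZ:::
:::::::::
step 18: :::::::::
:::::::::
:::::::::
::::ZZ:::
:::Z:::::
:::Z:>:::
::::ZZ:::
:::::::::
step 19: :::::::::
:::::::::
:::::::::
::::ZZ:::
:::Z:::::
:::Z:Z:::
::::Zv:::
:::::::::

south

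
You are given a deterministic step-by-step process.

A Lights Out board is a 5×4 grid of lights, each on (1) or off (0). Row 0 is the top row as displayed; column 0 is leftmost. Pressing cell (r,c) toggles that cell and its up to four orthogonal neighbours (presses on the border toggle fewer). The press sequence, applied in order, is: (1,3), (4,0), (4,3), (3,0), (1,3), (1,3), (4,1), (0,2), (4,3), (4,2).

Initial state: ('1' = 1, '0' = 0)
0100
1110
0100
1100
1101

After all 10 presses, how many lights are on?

11

step 0: 0100
1110
0100
1100
1101
step 1: 0101
1101
0101
1100
1101
step 2: 0101
1101
0101
0100
0001
step 3: 0101
1101
0101
0101
0010
step 4: 0101
1101
1101
1001
1010
step 5: 0100
1110
1100
1001
1010
step 6: 0101
1101
1101
1001
1010
step 7: 0101
1101
1101
1101
0100
step 8: 0010
1111
1101
1101
0100
step 9: 0010
1111
1101
1100
0111
step 10: 0010
1111
1101
1110
0000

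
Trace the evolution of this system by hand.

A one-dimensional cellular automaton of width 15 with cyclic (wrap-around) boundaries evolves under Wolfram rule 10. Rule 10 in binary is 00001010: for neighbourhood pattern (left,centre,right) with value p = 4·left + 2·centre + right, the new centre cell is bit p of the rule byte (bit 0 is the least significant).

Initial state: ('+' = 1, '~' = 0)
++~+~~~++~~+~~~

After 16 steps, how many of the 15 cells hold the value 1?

5

k=0  ++~+~~~++~~+~~~
k=1  +~~~~~++~~+~~~+
k=2  ~~~~~++~~+~~~++
k=3  ~~~~++~~+~~~++~
k=4  ~~~++~~+~~~++~~
k=5  ~~++~~+~~~++~~~
k=6  ~++~~+~~~++~~~~
k=7  ++~~+~~~++~~~~~
k=8  +~~+~~~++~~~~~+
k=9  ~~+~~~++~~~~~++
k=10  ~+~~~++~~~~~++~
k=11  +~~~++~~~~~++~~
k=12  ~~~++~~~~~++~~+
k=13  ~~++~~~~~++~~+~
k=14  ~++~~~~~++~~+~~
k=15  ++~~~~~++~~+~~~
k=16  +~~~~~++~~+~~~+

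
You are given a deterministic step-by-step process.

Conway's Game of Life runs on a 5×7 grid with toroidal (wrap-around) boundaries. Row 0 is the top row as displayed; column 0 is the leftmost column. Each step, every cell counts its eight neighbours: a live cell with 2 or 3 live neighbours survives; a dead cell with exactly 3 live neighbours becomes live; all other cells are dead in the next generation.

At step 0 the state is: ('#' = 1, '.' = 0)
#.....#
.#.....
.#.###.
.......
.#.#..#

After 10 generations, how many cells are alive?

6

[0] #.....#
.#.....
.#.###.
.......
.#.#..#
[1] .##...#
.##.###
..#.#..
#..#.#.
......#
[2] .###..#
....#.#
#.#....
...####
.##..##
[3] .#.##.#
.....##
#......
...##..
.#.....
[4] ..#.#.#
....###
....###
.......
#....#.
[5] #..##..
#......
....#.#
....#..
.....##
[6] #...##.
#..####
.....#.
....#.#
...#.##
[7] #......
#..#...
#..#...
....#.#
#..#...
[8] ##....#
##....#
#..##.#
#..##.#
#.....#
[9] .....#.
..#....
..###..
.#.##..
.......
[10] .......
..#.#..
.#..#..
....#..
....#..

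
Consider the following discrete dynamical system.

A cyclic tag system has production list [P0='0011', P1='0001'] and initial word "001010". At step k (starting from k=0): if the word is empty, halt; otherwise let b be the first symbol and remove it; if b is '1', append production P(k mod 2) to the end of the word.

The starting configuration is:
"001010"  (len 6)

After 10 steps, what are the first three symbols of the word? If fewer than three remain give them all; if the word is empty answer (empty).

001

t=0: "001010"  (len 6)
t=1: "01010"  (len 5)
t=2: "1010"  (len 4)
t=3: "0100011"  (len 7)
t=4: "100011"  (len 6)
t=5: "000110011"  (len 9)
t=6: "00110011"  (len 8)
t=7: "0110011"  (len 7)
t=8: "110011"  (len 6)
t=9: "100110011"  (len 9)
t=10: "001100110001"  (len 12)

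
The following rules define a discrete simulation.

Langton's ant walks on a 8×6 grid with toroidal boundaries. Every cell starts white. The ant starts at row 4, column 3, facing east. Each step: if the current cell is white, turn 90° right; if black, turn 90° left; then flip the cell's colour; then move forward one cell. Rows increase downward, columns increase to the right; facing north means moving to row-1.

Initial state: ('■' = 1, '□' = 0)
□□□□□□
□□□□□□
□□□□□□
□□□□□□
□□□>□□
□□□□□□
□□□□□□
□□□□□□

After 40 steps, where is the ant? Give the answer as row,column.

4,1

0) □□□□□□
□□□□□□
□□□□□□
□□□□□□
□□□>□□
□□□□□□
□□□□□□
□□□□□□
1) □□□□□□
□□□□□□
□□□□□□
□□□□□□
□□□■□□
□□□v□□
□□□□□□
□□□□□□
2) □□□□□□
□□□□□□
□□□□□□
□□□□□□
□□□■□□
□□<■□□
□□□□□□
□□□□□□
3) □□□□□□
□□□□□□
□□□□□□
□□□□□□
□□^■□□
□□■■□□
□□□□□□
□□□□□□
4) □□□□□□
□□□□□□
□□□□□□
□□□□□□
□□■>□□
□□■■□□
□□□□□□
□□□□□□
5) □□□□□□
□□□□□□
□□□□□□
□□□^□□
□□■□□□
□□■■□□
□□□□□□
□□□□□□
6) □□□□□□
□□□□□□
□□□□□□
□□□■>□
□□■□□□
□□■■□□
□□□□□□
□□□□□□
7) □□□□□□
□□□□□□
□□□□□□
□□□■■□
□□■□v□
□□■■□□
□□□□□□
□□□□□□
8) □□□□□□
□□□□□□
□□□□□□
□□□■■□
□□■<■□
□□■■□□
□□□□□□
□□□□□□
9) □□□□□□
□□□□□□
□□□□□□
□□□^■□
□□■■■□
□□■■□□
□□□□□□
□□□□□□
10) □□□□□□
□□□□□□
□□□□□□
□□<□■□
□□■■■□
□□■■□□
□□□□□□
□□□□□□
11) □□□□□□
□□□□□□
□□^□□□
□□■□■□
□□■■■□
□□■■□□
□□□□□□
□□□□□□
12) □□□□□□
□□□□□□
□□■>□□
□□■□■□
□□■■■□
□□■■□□
□□□□□□
□□□□□□
13) □□□□□□
□□□□□□
□□■■□□
□□■v■□
□□■■■□
□□■■□□
□□□□□□
□□□□□□
14) □□□□□□
□□□□□□
□□■■□□
□□<■■□
□□■■■□
□□■■□□
□□□□□□
□□□□□□
15) □□□□□□
□□□□□□
□□■■□□
□□□■■□
□□v■■□
□□■■□□
□□□□□□
□□□□□□
16) □□□□□□
□□□□□□
□□■■□□
□□□■■□
□□□>■□
□□■■□□
□□□□□□
□□□□□□
17) □□□□□□
□□□□□□
□□■■□□
□□□^■□
□□□□■□
□□■■□□
□□□□□□
□□□□□□
18) □□□□□□
□□□□□□
□□■■□□
□□<□■□
□□□□■□
□□■■□□
□□□□□□
□□□□□□
19) □□□□□□
□□□□□□
□□^■□□
□□■□■□
□□□□■□
□□■■□□
□□□□□□
□□□□□□
20) □□□□□□
□□□□□□
□<□■□□
□□■□■□
□□□□■□
□□■■□□
□□□□□□
□□□□□□
21) □□□□□□
□^□□□□
□■□■□□
□□■□■□
□□□□■□
□□■■□□
□□□□□□
□□□□□□
22) □□□□□□
□■>□□□
□■□■□□
□□■□■□
□□□□■□
□□■■□□
□□□□□□
□□□□□□
23) □□□□□□
□■■□□□
□■v■□□
□□■□■□
□□□□■□
□□■■□□
□□□□□□
□□□□□□
24) □□□□□□
□■■□□□
□<■■□□
□□■□■□
□□□□■□
□□■■□□
□□□□□□
□□□□□□
25) □□□□□□
□■■□□□
□□■■□□
□v■□■□
□□□□■□
□□■■□□
□□□□□□
□□□□□□
26) □□□□□□
□■■□□□
□□■■□□
<■■□■□
□□□□■□
□□■■□□
□□□□□□
□□□□□□
27) □□□□□□
□■■□□□
^□■■□□
■■■□■□
□□□□■□
□□■■□□
□□□□□□
□□□□□□
28) □□□□□□
□■■□□□
■>■■□□
■■■□■□
□□□□■□
□□■■□□
□□□□□□
□□□□□□
29) □□□□□□
□■■□□□
■■■■□□
■v■□■□
□□□□■□
□□■■□□
□□□□□□
□□□□□□
30) □□□□□□
□■■□□□
■■■■□□
■□>□■□
□□□□■□
□□■■□□
□□□□□□
□□□□□□
31) □□□□□□
□■■□□□
■■^■□□
■□□□■□
□□□□■□
□□■■□□
□□□□□□
□□□□□□
32) □□□□□□
□■■□□□
■<□■□□
■□□□■□
□□□□■□
□□■■□□
□□□□□□
□□□□□□
33) □□□□□□
□■■□□□
■□□■□□
■v□□■□
□□□□■□
□□■■□□
□□□□□□
□□□□□□
34) □□□□□□
□■■□□□
■□□■□□
<■□□■□
□□□□■□
□□■■□□
□□□□□□
□□□□□□
35) □□□□□□
□■■□□□
■□□■□□
□■□□■□
v□□□■□
□□■■□□
□□□□□□
□□□□□□
36) □□□□□□
□■■□□□
■□□■□□
□■□□■□
■□□□■<
□□■■□□
□□□□□□
□□□□□□
37) □□□□□□
□■■□□□
■□□■□□
□■□□■^
■□□□■■
□□■■□□
□□□□□□
□□□□□□
38) □□□□□□
□■■□□□
■□□■□□
>■□□■■
■□□□■■
□□■■□□
□□□□□□
□□□□□□
39) □□□□□□
□■■□□□
■□□■□□
■■□□■■
v□□□■■
□□■■□□
□□□□□□
□□□□□□
40) □□□□□□
□■■□□□
■□□■□□
■■□□■■
□>□□■■
□□■■□□
□□□□□□
□□□□□□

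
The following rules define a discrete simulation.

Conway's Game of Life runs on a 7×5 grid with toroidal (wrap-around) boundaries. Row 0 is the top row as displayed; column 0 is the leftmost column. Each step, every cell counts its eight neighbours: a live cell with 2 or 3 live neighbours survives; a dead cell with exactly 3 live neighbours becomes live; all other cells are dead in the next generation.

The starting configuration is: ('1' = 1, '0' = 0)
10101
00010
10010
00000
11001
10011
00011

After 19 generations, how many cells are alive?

10

step 0: 10101
00010
10010
00000
11001
10011
00011
step 1: 10100
11110
00001
01000
01010
01100
01100
step 2: 10001
10110
00011
10100
11000
10010
10010
step 3: 10100
11100
10000
10110
10100
10100
11010
step 4: 00010
10101
10010
10110
10100
10110
10010
step 5: 11110
11100
10000
10110
10000
10110
01010
step 6: 00010
00010
10010
10000
10000
10110
00000
step 7: 00000
00110
00000
11000
10000
01001
00111
step 8: 00001
00000
01100
11000
00001
01101
10111
step 9: 10001
00000
11100
11100
00111
01100
00100
step 10: 00000
00001
10100
00000
00001
01000
10110
step 11: 00011
00000
00000
00000
00000
11111
01100
step 12: 00110
00000
00000
00000
11111
10011
00000
step 13: 00000
00000
00000
11111
01100
00000
00100
step 14: 00000
00000
11111
10011
00001
01100
00000
step 15: 00000
11111
01100
00000
01101
00000
00000
step 16: 11111
10011
00001
10010
00000
00000
00000
step 17: 01100
00000
00000
00001
00000
00000
11111
step 18: 00001
00000
00000
00000
00000
11111
10011
step 19: 10011
00000
00000
00000
11111
01100
00000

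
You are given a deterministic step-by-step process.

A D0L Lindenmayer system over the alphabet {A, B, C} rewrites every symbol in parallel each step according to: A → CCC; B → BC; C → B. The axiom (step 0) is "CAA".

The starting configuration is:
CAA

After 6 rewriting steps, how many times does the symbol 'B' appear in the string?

38

t=0: CAA
t=1: BCCCCCC
t=2: BCBBBBBB
t=3: BCBBCBCBCBCBCBC
t=4: BCBBCBCBBCBBCBBCBBCBBCB
t=5: BCBBCBCBBCBBCBCBBCBCBBCBCBBCBCBBCBCBBC
t=6: BCBBCBCBBCBBCBCBBCBCBBCBBCBCBBCBBCBCBBCBBCBCBBCBBCBCBBCBBCBCB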